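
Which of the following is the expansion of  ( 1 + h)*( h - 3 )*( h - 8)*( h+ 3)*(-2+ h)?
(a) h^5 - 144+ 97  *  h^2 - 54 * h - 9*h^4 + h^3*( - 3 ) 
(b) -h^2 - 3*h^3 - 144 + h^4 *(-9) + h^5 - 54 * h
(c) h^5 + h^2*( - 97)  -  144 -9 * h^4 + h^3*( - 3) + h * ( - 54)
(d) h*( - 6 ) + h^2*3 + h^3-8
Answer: a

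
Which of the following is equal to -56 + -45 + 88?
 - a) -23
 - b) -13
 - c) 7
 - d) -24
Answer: b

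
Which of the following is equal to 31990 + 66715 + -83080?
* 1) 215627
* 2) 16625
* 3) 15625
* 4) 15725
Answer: 3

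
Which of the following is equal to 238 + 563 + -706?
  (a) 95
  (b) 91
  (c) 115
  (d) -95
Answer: a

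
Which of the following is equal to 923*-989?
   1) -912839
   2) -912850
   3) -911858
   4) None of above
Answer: 4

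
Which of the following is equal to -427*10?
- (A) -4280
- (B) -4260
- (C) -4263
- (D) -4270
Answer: D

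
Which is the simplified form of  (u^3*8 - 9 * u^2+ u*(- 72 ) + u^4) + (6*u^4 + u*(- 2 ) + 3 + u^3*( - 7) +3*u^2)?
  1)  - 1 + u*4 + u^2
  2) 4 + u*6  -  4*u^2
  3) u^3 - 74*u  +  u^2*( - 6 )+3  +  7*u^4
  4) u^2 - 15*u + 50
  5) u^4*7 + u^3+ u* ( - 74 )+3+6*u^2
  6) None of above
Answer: 3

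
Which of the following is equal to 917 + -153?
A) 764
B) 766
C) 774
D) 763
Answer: A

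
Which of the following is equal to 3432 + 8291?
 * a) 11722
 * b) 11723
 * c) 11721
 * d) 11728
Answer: b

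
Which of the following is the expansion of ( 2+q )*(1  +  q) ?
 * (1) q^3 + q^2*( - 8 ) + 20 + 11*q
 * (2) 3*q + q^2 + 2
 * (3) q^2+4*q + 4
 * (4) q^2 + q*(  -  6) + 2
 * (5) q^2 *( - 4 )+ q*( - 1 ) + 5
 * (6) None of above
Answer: 2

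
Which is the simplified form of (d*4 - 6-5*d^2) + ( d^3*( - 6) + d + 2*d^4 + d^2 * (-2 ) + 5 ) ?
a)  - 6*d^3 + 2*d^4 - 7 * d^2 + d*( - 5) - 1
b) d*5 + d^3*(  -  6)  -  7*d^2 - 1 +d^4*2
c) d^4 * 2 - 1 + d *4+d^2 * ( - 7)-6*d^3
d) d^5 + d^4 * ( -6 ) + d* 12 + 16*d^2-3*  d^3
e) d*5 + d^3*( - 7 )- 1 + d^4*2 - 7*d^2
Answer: b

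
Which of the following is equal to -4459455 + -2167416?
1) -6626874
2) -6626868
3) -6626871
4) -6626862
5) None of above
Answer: 3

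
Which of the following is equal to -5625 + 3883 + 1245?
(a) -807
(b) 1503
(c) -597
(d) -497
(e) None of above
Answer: d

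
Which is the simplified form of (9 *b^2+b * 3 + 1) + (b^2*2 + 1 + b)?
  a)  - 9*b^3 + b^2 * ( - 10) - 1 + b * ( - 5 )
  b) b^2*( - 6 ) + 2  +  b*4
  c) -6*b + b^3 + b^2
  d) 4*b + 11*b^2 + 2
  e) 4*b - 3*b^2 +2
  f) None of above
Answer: d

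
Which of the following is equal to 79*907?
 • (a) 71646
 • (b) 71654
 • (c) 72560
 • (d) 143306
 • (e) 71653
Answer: e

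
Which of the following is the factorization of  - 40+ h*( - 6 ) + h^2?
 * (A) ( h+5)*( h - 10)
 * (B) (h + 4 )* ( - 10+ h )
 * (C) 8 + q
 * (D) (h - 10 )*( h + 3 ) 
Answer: B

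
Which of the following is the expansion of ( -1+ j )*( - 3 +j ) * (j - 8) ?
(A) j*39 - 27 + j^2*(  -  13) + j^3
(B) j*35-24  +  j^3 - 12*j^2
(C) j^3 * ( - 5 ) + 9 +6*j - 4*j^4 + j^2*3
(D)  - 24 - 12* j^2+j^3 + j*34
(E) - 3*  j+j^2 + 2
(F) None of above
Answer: B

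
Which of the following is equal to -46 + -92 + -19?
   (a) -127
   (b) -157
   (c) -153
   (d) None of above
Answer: b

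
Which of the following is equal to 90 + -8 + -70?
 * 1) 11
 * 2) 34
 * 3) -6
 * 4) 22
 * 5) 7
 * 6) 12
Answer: 6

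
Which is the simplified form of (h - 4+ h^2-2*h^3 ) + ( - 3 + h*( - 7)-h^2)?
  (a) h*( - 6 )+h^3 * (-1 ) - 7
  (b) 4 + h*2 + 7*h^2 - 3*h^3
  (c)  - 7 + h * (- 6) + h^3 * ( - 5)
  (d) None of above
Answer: d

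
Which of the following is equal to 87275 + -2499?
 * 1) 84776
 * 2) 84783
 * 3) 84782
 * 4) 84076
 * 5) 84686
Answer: 1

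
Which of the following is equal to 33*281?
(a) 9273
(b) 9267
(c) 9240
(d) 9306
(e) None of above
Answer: a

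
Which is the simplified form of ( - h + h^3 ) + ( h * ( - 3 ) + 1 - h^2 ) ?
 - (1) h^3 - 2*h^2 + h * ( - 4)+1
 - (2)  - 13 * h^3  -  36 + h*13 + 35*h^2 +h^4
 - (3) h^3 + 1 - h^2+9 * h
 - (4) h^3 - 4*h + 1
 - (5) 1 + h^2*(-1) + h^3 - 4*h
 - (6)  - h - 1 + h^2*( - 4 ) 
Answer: 5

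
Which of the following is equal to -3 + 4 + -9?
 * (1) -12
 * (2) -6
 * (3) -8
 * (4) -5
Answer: 3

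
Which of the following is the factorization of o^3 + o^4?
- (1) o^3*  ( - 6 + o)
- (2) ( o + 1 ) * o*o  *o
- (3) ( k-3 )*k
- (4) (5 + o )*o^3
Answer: 2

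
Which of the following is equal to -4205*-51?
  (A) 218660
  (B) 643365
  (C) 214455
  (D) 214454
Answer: C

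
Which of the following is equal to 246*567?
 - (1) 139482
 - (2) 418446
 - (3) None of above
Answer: 1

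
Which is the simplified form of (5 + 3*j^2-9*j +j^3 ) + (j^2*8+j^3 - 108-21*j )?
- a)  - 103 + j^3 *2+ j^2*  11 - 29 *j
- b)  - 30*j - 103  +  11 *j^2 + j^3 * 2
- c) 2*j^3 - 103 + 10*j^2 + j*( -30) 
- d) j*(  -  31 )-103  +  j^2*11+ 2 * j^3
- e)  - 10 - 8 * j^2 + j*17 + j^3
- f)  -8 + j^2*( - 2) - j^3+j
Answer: b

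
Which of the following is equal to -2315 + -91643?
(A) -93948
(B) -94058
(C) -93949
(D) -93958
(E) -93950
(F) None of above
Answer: D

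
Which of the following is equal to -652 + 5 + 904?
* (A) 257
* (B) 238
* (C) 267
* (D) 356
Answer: A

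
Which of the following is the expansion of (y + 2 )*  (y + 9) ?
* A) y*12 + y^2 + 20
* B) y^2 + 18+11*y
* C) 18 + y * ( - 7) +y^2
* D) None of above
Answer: B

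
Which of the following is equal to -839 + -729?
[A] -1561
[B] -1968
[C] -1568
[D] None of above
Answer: C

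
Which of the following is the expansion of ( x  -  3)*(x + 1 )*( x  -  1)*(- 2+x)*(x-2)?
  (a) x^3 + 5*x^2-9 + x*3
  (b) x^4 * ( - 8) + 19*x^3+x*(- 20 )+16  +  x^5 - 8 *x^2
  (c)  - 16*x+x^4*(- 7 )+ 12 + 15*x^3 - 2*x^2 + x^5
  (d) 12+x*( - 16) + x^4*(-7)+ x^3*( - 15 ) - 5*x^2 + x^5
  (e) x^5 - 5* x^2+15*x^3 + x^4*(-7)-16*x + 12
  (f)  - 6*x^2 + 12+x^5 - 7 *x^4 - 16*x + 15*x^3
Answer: e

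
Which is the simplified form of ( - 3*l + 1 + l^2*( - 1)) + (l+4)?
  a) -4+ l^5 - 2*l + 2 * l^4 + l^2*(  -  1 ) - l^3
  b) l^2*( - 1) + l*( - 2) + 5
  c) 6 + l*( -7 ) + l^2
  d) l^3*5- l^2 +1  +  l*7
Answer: b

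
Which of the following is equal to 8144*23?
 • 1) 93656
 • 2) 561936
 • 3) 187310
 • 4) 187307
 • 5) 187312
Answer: 5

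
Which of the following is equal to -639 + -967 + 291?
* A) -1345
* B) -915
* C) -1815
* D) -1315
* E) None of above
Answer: D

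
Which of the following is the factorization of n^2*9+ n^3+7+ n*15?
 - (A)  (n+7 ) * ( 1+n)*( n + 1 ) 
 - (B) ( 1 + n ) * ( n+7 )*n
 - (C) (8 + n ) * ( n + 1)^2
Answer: A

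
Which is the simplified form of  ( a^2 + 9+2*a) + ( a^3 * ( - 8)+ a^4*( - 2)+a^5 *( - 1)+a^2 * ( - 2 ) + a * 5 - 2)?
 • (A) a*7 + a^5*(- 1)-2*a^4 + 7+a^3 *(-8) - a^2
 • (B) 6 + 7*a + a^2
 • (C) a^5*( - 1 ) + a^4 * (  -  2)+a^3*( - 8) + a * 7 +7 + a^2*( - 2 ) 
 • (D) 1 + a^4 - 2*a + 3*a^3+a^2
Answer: A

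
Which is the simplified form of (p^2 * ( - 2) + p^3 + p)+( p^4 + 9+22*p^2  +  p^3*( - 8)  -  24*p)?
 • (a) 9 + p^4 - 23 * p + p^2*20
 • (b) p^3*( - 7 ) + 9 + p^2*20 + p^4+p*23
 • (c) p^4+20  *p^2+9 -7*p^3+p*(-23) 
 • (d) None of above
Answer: c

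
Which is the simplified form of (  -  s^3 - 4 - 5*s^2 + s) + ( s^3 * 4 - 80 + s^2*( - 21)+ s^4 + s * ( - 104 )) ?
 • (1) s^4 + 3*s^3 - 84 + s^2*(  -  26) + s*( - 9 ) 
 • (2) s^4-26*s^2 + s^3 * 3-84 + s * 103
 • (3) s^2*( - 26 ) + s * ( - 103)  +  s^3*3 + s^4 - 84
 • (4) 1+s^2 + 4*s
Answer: 3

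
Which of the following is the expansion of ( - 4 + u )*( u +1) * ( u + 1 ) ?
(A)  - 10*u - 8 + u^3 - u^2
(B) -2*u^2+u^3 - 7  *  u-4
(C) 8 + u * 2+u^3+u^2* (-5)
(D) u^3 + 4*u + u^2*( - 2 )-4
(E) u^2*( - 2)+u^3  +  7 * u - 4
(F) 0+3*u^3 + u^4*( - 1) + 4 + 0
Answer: B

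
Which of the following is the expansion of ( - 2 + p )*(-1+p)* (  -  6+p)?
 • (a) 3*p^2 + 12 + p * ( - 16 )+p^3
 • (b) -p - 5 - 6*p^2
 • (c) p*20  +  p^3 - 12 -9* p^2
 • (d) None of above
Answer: c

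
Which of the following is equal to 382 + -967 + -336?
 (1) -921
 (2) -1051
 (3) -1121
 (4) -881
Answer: 1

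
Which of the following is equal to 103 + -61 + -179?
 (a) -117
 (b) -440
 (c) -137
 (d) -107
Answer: c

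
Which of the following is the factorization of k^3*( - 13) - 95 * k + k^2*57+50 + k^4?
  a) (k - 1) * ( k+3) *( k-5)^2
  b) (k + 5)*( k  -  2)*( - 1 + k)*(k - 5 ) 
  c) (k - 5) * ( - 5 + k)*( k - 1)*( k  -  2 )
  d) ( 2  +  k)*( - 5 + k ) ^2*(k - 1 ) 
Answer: c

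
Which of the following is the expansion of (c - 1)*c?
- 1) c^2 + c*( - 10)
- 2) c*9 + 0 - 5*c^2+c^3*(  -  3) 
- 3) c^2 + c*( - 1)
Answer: 3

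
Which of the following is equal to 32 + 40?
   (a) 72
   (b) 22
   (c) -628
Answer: a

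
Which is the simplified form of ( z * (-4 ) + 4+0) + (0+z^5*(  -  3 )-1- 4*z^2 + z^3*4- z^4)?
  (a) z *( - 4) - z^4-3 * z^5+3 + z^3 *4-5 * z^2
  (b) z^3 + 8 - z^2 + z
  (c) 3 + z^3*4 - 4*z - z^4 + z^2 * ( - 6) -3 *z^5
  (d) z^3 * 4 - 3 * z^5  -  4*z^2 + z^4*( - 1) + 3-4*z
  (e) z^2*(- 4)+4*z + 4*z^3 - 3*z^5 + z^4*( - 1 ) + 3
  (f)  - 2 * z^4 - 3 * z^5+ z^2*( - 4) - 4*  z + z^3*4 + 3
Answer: d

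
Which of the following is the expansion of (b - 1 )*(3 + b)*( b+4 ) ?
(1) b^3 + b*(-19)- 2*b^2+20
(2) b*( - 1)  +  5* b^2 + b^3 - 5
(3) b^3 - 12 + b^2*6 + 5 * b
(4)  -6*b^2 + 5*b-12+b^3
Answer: 3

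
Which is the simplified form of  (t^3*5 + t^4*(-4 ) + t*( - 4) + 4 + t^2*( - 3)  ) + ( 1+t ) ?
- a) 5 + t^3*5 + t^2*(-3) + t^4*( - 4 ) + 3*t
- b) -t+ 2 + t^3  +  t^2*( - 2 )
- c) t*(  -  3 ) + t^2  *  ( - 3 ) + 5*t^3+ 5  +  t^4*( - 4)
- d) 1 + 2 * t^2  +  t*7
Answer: c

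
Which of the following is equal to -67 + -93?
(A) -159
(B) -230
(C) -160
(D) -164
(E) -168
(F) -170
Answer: C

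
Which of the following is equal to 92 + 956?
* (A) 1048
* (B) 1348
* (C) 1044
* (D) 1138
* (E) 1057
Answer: A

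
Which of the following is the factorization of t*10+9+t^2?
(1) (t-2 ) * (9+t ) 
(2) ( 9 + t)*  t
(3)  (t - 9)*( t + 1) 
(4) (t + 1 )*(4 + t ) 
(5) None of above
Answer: 5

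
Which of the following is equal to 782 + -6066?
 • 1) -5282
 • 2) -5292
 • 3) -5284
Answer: 3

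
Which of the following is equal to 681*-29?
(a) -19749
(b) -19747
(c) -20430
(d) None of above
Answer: a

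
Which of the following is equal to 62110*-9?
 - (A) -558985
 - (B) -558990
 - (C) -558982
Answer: B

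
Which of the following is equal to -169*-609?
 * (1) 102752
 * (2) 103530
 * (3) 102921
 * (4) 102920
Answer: 3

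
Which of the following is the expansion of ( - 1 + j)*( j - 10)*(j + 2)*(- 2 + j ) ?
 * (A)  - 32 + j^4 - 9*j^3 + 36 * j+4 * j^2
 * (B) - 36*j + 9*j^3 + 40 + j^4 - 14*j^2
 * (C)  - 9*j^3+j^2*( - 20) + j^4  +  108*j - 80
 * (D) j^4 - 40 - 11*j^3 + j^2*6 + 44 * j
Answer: D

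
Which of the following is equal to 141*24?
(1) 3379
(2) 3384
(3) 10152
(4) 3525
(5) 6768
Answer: 2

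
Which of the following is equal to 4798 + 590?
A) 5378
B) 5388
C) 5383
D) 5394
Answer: B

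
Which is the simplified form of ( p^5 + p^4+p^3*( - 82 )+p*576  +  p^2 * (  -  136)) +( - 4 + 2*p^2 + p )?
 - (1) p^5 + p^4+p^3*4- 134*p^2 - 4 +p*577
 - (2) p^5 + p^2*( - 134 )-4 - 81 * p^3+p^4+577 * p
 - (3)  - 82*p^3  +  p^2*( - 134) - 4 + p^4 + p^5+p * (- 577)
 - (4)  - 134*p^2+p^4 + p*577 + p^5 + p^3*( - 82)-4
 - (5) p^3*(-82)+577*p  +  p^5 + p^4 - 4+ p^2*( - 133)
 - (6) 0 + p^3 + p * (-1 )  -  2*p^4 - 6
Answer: 4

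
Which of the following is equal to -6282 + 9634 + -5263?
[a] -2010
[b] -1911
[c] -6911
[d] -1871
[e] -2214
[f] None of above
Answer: b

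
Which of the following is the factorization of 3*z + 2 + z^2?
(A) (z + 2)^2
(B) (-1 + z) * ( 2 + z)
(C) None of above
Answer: C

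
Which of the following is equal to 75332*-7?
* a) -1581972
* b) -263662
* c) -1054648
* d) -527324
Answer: d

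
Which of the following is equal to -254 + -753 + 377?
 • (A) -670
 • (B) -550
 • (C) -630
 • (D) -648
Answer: C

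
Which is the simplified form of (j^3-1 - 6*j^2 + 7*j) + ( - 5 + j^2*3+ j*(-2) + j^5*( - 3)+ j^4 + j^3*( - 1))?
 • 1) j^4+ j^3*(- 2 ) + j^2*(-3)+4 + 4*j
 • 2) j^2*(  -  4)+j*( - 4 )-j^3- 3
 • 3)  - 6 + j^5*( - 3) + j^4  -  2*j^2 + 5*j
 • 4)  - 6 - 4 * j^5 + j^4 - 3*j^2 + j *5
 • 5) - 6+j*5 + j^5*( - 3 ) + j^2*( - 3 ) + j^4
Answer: 5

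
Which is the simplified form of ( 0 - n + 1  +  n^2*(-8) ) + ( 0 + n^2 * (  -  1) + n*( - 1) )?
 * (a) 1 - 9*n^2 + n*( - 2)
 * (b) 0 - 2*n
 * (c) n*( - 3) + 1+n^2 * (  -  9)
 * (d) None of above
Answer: a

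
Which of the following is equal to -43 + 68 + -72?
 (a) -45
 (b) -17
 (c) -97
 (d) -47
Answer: d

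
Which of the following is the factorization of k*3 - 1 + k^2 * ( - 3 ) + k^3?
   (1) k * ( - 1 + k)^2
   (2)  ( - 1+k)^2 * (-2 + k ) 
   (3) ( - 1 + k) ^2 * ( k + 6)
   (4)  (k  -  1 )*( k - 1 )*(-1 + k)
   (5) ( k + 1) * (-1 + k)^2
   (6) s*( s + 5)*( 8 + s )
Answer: 4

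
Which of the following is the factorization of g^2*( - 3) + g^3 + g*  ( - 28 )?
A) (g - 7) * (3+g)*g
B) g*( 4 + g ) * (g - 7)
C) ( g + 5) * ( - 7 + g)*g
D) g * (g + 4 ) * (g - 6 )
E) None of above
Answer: B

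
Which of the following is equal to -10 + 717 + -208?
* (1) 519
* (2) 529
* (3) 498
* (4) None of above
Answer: 4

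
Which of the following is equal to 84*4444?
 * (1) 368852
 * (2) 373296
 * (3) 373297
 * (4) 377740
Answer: 2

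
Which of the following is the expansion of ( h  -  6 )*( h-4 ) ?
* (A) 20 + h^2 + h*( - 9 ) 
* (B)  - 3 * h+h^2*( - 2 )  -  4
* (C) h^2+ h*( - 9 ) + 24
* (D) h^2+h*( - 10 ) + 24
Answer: D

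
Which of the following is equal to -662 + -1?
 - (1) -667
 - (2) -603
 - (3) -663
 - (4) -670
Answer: 3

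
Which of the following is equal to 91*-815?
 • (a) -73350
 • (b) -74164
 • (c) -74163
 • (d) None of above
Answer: d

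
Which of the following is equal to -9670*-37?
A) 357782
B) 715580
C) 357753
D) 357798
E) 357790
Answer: E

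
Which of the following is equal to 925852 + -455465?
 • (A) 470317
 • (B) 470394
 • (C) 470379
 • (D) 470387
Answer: D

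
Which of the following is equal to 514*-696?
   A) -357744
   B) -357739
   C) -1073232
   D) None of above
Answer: A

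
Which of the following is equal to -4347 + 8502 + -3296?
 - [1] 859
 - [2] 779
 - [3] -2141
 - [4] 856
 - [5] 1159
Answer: 1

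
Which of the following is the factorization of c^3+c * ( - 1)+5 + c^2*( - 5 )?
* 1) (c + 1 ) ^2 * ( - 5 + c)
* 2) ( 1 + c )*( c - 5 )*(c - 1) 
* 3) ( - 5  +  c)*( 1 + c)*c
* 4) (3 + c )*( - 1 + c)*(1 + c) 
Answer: 2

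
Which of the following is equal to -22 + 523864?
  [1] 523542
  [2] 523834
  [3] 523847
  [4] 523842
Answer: 4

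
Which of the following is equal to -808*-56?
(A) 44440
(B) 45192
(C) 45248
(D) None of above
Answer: C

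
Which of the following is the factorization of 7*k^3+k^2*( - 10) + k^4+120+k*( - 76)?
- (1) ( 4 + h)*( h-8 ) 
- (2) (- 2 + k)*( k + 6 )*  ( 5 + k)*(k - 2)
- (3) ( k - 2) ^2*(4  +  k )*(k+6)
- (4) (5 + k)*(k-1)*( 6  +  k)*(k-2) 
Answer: 2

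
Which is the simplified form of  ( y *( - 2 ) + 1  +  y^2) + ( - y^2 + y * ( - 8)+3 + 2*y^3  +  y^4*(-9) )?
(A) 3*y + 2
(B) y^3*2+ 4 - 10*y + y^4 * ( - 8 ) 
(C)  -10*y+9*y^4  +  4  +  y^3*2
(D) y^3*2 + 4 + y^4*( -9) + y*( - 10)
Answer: D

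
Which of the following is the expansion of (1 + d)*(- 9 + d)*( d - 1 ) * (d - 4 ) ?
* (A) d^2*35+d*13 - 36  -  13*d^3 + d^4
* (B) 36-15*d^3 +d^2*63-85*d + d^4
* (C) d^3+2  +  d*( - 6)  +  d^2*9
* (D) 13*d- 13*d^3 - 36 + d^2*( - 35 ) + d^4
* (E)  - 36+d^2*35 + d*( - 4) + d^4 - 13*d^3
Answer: A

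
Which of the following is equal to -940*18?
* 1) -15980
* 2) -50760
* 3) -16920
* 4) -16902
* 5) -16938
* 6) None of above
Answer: 3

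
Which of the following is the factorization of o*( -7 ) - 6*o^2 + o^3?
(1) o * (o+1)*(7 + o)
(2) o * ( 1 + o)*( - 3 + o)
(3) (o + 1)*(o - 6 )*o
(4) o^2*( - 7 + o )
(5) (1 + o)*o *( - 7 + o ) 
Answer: 5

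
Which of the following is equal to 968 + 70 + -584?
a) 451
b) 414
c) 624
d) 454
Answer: d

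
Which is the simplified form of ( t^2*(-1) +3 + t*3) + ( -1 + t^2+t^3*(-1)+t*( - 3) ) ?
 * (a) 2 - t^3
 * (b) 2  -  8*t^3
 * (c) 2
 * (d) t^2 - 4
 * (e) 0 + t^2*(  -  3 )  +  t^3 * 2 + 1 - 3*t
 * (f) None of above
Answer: a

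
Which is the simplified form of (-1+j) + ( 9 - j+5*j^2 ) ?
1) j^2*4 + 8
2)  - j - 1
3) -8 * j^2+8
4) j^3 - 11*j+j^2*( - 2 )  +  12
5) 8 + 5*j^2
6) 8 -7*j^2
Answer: 5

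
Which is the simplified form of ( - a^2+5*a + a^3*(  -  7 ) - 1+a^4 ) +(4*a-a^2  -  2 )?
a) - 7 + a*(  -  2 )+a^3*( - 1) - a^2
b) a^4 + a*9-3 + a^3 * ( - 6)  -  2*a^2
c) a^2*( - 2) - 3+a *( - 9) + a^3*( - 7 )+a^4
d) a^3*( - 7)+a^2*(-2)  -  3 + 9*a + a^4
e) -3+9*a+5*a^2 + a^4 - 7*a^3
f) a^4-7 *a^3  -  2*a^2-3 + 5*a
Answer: d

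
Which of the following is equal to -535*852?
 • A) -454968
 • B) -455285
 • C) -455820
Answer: C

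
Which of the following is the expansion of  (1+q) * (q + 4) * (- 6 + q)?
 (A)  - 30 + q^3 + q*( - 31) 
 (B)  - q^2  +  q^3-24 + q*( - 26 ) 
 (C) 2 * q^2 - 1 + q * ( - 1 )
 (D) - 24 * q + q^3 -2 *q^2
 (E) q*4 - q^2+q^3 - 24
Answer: B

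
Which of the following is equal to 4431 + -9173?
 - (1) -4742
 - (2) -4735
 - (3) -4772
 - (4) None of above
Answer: 1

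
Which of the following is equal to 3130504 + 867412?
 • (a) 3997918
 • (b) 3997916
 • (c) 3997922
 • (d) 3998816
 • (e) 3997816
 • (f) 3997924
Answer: b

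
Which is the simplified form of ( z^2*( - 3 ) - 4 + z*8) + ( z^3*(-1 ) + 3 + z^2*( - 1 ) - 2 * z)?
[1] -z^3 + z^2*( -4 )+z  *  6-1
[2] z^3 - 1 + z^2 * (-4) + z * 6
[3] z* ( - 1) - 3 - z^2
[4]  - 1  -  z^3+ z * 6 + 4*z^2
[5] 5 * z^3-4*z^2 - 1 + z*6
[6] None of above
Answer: 1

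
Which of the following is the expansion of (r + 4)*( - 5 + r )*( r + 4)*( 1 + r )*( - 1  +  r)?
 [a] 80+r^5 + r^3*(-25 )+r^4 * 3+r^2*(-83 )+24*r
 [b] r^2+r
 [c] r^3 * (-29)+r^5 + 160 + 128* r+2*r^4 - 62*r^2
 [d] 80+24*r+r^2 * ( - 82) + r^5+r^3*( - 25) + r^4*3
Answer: a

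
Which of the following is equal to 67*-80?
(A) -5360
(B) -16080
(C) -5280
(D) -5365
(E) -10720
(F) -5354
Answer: A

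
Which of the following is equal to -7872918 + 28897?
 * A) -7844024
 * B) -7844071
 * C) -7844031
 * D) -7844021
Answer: D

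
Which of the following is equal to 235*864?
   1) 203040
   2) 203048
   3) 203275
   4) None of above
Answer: 1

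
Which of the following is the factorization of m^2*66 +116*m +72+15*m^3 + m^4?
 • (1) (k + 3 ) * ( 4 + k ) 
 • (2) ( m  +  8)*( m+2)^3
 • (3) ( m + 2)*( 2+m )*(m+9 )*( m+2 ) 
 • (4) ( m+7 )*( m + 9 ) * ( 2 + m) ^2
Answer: 3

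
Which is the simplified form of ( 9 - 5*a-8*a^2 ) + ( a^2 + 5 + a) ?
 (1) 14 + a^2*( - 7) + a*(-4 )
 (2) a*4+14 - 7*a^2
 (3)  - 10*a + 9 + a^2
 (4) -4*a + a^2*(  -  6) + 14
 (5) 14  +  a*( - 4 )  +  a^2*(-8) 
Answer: 1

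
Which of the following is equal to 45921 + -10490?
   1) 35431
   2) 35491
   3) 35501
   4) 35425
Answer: 1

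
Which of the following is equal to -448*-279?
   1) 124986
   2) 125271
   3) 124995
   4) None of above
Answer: 4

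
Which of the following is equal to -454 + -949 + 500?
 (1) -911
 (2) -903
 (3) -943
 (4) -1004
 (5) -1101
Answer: 2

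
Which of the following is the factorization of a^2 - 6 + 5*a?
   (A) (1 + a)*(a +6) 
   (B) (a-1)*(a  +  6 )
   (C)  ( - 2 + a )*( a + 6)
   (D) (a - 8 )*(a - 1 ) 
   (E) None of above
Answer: B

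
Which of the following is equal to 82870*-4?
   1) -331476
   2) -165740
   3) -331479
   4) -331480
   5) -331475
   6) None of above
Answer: 4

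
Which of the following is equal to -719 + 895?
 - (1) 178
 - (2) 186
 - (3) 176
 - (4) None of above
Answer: 3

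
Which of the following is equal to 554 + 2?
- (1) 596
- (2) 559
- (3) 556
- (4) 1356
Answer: 3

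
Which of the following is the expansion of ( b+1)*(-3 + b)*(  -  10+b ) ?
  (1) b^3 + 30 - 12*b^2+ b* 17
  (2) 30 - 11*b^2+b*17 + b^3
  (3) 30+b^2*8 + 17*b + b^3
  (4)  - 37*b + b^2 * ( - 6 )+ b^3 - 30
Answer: 1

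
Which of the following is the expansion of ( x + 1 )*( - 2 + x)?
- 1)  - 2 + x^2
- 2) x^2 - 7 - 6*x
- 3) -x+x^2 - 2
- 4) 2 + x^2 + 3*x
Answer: 3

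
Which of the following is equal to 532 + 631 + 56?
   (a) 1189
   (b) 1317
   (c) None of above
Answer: c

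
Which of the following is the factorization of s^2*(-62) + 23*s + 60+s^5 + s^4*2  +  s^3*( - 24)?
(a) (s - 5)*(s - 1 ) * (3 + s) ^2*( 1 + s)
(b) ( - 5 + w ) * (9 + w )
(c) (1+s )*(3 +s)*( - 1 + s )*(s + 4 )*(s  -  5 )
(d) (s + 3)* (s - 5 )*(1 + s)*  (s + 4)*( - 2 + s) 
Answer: c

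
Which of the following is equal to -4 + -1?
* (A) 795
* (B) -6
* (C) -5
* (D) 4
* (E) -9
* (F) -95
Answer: C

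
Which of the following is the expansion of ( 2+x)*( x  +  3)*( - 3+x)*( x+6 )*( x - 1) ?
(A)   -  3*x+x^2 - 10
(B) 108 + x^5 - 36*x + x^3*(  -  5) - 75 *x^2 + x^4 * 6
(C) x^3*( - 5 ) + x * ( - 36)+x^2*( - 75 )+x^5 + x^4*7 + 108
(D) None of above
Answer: C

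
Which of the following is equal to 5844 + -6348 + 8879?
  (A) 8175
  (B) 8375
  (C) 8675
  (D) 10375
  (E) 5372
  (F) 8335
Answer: B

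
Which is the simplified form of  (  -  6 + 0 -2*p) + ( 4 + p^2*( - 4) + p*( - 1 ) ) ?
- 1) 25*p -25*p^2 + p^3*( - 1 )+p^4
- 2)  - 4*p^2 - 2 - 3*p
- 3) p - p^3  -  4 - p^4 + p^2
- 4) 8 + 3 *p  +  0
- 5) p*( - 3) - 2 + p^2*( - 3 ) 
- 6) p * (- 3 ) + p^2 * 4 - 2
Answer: 2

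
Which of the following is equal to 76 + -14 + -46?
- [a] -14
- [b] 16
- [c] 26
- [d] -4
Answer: b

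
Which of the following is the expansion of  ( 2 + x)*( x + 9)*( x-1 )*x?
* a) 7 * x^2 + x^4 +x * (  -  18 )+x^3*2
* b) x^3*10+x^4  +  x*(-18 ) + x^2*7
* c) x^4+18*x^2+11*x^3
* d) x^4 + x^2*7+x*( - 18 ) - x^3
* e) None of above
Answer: b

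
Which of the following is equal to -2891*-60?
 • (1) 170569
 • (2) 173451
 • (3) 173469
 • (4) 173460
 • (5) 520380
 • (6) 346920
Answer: 4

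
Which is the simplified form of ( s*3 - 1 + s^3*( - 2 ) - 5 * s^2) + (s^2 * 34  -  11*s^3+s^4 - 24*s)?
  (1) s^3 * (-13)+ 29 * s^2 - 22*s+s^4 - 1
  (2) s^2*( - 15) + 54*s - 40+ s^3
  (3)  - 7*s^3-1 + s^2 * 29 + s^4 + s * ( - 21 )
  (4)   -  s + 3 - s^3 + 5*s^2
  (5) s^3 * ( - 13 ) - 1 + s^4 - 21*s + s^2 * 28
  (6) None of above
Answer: 6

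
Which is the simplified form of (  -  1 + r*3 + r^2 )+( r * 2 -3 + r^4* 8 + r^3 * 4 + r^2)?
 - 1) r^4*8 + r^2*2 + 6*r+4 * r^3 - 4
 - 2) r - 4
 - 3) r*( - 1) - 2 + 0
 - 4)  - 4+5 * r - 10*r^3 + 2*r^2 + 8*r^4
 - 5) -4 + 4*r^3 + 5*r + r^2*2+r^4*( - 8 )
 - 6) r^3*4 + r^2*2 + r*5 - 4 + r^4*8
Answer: 6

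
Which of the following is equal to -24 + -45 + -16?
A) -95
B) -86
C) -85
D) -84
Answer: C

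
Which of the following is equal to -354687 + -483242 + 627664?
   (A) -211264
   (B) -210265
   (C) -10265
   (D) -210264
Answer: B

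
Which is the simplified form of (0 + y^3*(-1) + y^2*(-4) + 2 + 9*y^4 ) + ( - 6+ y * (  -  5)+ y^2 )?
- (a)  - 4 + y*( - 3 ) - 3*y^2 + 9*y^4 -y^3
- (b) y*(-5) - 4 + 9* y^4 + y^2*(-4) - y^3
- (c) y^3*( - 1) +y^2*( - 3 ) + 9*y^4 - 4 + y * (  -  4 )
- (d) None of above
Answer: d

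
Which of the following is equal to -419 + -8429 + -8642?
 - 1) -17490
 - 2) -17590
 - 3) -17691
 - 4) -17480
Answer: 1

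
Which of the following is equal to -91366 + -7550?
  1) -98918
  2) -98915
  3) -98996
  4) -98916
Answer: 4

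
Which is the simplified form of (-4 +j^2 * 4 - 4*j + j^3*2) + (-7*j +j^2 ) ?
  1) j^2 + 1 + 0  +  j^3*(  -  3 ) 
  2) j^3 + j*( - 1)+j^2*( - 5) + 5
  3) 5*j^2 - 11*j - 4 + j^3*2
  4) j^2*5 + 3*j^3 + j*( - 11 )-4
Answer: 3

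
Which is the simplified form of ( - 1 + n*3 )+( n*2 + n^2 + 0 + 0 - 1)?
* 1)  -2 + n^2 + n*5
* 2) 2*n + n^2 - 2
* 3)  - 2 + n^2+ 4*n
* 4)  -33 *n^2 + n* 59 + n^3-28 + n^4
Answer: 1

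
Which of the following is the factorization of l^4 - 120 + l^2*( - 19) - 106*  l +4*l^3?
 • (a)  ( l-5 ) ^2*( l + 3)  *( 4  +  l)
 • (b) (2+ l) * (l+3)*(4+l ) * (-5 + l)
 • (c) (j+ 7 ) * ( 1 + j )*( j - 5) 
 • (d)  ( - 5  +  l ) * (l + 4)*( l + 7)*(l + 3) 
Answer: b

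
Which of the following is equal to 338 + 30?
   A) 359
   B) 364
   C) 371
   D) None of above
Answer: D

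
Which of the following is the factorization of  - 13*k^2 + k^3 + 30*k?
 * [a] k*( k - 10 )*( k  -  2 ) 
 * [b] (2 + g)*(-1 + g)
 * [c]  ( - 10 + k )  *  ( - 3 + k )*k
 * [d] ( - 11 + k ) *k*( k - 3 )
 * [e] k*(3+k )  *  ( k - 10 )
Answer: c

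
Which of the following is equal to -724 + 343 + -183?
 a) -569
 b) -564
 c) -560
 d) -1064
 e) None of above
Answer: b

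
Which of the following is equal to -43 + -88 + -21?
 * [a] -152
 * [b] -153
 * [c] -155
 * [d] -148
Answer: a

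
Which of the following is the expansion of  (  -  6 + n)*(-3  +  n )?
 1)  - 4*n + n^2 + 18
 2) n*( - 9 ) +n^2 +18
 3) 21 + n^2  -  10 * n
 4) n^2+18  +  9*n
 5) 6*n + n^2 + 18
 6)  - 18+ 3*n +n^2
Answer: 2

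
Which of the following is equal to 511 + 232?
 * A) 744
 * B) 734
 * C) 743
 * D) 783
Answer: C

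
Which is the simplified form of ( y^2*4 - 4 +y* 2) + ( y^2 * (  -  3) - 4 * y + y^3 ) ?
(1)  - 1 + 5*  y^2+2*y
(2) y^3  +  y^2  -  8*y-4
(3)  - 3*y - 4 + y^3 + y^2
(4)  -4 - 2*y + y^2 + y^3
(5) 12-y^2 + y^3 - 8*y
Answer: 4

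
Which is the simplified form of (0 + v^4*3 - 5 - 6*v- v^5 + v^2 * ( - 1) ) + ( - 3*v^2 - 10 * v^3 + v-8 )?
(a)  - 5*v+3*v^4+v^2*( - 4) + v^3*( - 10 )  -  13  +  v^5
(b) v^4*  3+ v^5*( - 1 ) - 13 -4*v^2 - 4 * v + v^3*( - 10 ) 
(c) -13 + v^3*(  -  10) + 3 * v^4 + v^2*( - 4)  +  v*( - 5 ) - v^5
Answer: c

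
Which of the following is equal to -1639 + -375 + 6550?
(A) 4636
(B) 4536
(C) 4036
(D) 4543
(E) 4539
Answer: B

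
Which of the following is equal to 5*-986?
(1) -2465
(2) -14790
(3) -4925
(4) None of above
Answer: 4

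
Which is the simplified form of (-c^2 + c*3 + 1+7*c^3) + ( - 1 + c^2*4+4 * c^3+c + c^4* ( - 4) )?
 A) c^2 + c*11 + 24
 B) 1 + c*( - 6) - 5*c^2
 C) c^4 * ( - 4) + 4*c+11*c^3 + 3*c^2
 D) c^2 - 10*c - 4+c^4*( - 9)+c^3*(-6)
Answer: C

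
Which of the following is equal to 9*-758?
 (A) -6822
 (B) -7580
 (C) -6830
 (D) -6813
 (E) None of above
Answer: A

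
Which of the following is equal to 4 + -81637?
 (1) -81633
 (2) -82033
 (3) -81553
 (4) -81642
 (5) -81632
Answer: 1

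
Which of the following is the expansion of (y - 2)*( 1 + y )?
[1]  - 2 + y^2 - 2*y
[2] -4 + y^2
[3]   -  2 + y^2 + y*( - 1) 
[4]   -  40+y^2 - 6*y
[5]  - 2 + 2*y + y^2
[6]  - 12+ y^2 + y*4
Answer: 3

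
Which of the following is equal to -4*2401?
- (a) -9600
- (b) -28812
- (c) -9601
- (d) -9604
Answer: d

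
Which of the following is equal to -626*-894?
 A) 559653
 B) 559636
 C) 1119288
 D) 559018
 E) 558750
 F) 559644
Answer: F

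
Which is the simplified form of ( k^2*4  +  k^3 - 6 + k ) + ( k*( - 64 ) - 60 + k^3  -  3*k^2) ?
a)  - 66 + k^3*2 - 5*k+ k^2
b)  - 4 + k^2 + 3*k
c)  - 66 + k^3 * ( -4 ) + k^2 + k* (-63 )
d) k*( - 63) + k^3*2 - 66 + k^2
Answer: d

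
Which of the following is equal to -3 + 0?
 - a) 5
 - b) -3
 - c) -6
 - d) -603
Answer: b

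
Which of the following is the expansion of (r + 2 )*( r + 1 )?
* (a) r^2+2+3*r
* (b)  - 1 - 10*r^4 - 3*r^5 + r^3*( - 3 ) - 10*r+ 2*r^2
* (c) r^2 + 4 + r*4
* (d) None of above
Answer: a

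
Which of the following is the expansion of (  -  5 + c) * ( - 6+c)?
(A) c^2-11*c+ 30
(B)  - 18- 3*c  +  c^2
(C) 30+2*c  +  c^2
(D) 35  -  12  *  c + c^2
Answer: A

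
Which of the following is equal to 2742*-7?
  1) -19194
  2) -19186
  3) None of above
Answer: 1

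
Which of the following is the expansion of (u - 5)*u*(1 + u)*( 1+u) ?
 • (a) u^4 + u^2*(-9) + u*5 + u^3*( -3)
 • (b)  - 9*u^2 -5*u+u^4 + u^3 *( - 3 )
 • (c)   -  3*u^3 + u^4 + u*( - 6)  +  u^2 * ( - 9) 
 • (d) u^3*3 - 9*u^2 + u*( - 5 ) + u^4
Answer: b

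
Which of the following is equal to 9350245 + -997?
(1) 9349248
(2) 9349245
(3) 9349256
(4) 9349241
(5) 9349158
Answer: 1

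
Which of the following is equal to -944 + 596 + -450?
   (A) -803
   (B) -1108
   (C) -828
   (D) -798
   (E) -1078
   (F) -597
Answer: D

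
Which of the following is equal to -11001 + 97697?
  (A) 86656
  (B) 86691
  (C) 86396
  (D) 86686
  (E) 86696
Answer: E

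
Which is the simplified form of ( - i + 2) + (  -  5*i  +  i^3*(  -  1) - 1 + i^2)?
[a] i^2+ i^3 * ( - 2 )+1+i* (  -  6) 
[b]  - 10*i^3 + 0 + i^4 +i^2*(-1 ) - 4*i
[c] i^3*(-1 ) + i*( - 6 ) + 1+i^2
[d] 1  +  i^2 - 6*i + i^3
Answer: c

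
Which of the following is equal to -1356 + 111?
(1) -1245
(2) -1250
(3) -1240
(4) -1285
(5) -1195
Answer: 1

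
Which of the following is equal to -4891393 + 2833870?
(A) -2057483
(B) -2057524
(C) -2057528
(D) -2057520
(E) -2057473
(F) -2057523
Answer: F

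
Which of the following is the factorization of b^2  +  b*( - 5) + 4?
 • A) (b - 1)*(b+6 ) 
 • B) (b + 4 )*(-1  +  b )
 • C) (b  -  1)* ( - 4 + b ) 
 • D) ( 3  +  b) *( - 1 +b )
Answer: C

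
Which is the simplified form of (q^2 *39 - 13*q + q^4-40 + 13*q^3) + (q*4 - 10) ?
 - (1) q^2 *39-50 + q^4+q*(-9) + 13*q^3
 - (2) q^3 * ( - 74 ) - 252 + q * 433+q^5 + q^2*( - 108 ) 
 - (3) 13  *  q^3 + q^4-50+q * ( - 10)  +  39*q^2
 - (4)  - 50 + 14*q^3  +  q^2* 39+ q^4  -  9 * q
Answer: 1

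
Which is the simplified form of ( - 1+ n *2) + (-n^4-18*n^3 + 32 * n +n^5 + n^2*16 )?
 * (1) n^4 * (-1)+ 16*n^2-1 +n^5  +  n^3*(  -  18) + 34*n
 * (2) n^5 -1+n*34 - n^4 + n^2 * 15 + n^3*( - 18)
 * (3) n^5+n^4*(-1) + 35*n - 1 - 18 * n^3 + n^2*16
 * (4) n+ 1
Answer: 1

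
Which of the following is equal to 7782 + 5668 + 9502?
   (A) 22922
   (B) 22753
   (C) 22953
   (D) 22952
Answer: D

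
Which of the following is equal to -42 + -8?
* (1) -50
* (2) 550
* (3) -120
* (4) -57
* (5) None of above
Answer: 1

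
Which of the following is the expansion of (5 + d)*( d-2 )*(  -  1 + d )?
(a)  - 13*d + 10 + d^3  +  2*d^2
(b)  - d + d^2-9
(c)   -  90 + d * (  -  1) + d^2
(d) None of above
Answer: a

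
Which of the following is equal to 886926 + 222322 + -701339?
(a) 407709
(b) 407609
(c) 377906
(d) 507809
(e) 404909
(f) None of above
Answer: f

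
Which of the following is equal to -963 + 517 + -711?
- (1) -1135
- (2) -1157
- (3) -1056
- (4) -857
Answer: 2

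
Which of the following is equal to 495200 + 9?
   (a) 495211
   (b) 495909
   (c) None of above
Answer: c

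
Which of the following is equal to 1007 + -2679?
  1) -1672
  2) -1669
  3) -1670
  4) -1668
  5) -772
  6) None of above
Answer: 1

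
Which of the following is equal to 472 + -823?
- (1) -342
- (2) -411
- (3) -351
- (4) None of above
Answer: 3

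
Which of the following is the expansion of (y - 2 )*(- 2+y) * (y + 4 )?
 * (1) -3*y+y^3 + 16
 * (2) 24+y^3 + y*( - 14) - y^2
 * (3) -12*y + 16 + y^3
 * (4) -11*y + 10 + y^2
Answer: 3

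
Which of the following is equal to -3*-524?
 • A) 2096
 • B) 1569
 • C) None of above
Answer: C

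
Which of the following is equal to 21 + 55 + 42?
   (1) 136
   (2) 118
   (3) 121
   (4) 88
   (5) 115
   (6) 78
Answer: 2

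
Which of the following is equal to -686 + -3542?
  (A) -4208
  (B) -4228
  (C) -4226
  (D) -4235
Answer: B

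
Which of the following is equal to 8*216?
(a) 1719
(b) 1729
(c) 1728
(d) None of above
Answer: c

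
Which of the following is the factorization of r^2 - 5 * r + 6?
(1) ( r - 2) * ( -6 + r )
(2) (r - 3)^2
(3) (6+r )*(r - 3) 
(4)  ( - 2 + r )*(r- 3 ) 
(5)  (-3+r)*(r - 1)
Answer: 4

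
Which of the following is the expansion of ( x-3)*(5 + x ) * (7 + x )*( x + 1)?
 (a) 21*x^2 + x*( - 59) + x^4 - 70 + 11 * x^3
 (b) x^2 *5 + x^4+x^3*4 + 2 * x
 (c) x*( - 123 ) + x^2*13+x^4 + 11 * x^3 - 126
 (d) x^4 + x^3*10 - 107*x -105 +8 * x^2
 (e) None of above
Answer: e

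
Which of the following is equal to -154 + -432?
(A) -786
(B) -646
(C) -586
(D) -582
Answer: C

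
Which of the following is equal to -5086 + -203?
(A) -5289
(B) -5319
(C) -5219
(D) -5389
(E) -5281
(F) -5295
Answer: A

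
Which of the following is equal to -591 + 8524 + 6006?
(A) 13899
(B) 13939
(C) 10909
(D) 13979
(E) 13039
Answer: B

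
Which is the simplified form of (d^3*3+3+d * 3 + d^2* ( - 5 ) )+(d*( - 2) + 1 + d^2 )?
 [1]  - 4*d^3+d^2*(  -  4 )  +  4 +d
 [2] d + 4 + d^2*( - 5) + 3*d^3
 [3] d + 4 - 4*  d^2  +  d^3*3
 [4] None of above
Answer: 3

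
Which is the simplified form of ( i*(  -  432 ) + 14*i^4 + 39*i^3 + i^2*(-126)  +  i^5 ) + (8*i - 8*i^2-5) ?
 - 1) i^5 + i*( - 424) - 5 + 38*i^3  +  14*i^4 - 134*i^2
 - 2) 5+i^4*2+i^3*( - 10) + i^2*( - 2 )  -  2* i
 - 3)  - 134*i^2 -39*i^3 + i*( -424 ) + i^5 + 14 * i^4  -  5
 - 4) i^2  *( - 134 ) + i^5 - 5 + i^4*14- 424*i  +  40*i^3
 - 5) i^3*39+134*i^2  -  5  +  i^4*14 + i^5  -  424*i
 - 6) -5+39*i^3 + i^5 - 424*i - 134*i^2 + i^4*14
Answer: 6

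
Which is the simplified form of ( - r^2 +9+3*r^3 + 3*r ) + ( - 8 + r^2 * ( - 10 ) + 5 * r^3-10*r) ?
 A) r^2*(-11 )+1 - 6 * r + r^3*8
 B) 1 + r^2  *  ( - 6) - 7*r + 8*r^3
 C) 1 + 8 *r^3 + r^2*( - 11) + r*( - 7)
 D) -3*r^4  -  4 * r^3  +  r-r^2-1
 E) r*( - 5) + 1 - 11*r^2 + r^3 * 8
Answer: C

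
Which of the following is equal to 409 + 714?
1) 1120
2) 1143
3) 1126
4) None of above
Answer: 4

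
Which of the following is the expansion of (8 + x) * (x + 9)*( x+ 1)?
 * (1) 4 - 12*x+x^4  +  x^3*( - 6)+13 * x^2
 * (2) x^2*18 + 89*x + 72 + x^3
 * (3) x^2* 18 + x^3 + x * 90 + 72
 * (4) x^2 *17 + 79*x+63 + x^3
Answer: 2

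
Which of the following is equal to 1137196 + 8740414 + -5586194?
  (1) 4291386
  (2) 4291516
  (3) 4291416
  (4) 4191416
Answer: 3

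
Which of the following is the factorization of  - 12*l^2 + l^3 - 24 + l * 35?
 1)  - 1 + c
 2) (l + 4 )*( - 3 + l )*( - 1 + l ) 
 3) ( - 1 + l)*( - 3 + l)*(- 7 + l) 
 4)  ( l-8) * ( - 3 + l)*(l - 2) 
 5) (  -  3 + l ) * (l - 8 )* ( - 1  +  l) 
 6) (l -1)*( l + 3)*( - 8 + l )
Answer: 5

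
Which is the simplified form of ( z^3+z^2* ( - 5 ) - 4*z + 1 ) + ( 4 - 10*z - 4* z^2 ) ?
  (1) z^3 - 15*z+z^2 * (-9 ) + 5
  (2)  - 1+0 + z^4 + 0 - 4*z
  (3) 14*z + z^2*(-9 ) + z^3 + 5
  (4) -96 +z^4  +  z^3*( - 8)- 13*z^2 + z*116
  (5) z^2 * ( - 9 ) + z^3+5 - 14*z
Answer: 5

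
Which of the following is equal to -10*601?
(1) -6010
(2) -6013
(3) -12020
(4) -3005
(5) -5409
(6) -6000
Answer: 1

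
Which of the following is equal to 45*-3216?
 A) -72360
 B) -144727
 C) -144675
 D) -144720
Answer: D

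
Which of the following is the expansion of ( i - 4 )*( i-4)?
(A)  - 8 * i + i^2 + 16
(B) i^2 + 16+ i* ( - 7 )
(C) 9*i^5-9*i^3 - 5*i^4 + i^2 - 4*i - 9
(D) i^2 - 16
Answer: A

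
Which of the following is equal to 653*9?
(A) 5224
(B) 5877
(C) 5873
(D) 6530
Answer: B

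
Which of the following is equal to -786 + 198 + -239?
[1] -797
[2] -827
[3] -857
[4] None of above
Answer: 2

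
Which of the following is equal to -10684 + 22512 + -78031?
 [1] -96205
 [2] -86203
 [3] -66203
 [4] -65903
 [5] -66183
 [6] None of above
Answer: 3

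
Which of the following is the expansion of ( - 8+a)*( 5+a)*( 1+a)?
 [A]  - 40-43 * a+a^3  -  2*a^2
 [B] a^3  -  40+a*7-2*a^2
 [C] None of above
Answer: A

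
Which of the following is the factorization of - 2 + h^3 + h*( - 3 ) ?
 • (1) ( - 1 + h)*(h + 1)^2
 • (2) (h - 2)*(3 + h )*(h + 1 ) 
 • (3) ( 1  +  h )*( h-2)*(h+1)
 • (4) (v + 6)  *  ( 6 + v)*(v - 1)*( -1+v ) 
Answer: 3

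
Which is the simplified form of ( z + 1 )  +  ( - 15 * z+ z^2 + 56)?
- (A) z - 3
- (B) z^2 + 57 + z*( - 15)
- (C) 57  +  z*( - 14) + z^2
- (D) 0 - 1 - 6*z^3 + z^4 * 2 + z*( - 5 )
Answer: C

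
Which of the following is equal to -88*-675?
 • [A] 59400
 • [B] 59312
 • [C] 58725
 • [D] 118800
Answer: A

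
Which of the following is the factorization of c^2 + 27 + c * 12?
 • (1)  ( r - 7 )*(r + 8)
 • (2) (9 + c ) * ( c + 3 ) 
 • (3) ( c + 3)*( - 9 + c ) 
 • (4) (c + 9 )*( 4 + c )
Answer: 2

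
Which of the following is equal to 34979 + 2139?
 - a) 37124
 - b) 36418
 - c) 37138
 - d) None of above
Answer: d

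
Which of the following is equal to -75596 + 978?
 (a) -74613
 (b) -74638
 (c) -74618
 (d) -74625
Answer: c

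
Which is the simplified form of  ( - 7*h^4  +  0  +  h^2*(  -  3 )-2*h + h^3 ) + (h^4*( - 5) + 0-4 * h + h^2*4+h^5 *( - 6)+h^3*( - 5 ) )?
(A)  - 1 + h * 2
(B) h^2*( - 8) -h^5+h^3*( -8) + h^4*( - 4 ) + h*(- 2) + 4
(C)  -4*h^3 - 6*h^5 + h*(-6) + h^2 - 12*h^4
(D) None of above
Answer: C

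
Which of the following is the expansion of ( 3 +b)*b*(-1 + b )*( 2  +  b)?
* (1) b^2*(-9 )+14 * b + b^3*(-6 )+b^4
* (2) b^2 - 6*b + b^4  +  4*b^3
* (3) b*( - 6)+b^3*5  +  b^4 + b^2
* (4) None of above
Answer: 2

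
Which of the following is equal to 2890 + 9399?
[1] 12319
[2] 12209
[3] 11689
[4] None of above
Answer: 4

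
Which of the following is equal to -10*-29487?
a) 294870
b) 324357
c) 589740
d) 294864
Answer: a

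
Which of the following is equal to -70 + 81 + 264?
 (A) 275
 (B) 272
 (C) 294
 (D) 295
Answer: A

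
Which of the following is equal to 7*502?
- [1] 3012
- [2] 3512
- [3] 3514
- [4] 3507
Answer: 3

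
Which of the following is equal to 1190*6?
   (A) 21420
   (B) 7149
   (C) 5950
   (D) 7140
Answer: D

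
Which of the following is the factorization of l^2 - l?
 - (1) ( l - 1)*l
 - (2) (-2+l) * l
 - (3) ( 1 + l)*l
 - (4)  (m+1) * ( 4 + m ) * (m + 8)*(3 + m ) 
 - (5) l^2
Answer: 1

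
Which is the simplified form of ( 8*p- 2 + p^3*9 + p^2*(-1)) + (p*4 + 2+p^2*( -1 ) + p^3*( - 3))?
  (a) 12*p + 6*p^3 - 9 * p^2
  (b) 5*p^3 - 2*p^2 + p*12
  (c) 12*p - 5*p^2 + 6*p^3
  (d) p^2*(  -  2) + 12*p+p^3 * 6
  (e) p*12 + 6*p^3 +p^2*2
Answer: d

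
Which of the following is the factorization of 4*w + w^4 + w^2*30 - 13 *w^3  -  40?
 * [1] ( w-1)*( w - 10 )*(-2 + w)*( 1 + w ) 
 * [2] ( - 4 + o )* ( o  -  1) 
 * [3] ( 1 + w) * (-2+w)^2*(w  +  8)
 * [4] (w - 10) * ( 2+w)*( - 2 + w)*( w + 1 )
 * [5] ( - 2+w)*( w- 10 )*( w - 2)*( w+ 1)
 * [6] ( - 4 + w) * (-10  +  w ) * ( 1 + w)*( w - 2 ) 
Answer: 5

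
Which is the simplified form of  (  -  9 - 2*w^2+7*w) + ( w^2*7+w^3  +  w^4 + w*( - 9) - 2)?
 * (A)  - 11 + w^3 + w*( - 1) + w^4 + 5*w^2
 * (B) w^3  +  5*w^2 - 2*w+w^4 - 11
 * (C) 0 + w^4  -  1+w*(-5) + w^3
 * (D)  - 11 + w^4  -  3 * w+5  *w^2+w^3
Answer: B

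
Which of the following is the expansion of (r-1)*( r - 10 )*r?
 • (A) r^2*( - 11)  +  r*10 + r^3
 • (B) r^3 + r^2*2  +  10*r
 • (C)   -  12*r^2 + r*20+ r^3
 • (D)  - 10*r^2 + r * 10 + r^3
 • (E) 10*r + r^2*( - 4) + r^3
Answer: A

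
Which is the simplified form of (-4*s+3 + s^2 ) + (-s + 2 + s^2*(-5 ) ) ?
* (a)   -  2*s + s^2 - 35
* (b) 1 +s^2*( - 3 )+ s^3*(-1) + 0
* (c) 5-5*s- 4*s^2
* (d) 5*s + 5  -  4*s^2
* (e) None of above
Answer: c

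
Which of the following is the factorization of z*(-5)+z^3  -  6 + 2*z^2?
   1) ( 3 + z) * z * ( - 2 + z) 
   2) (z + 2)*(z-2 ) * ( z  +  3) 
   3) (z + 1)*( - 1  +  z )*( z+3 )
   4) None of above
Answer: 4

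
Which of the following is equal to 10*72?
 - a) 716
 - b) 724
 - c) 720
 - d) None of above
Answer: c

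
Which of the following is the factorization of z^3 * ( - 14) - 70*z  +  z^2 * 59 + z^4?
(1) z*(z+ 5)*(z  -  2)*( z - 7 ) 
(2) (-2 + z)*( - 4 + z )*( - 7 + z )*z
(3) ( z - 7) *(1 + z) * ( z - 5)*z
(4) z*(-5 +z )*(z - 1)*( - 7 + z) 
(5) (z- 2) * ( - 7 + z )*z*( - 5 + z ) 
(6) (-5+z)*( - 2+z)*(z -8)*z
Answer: 5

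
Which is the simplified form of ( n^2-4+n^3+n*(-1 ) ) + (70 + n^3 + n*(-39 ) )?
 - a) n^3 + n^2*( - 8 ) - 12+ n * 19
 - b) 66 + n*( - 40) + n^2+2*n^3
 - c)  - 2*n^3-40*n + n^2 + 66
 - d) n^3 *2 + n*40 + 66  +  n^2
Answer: b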